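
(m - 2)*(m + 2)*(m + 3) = m^3 + 3*m^2 - 4*m - 12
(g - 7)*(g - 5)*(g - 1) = g^3 - 13*g^2 + 47*g - 35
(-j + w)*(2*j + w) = -2*j^2 + j*w + w^2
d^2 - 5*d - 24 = (d - 8)*(d + 3)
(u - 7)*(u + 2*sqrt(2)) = u^2 - 7*u + 2*sqrt(2)*u - 14*sqrt(2)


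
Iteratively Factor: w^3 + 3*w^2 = (w)*(w^2 + 3*w) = w*(w + 3)*(w)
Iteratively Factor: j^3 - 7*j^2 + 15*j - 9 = (j - 1)*(j^2 - 6*j + 9) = (j - 3)*(j - 1)*(j - 3)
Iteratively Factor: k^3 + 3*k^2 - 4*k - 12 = (k + 2)*(k^2 + k - 6) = (k + 2)*(k + 3)*(k - 2)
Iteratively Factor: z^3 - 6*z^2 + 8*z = (z - 4)*(z^2 - 2*z) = (z - 4)*(z - 2)*(z)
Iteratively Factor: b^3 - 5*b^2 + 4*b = (b - 1)*(b^2 - 4*b) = (b - 4)*(b - 1)*(b)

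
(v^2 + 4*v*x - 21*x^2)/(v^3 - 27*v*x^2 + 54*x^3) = (-v - 7*x)/(-v^2 - 3*v*x + 18*x^2)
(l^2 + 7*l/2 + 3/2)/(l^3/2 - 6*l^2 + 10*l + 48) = (2*l^2 + 7*l + 3)/(l^3 - 12*l^2 + 20*l + 96)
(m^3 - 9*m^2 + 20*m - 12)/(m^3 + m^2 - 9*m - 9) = (m^3 - 9*m^2 + 20*m - 12)/(m^3 + m^2 - 9*m - 9)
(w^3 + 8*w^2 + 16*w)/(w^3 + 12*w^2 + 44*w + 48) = w*(w + 4)/(w^2 + 8*w + 12)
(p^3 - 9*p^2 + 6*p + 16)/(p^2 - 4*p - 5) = (p^2 - 10*p + 16)/(p - 5)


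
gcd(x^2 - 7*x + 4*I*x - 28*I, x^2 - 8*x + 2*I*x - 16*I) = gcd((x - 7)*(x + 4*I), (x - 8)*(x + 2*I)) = 1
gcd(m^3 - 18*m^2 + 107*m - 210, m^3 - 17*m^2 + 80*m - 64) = 1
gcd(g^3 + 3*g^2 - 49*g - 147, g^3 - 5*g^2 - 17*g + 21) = g^2 - 4*g - 21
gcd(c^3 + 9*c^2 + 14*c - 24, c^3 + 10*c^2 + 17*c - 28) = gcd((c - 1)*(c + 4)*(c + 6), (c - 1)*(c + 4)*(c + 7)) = c^2 + 3*c - 4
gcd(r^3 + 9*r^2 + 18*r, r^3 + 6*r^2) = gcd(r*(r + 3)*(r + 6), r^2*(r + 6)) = r^2 + 6*r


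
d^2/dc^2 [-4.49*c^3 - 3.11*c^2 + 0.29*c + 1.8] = -26.94*c - 6.22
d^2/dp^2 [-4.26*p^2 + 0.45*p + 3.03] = -8.52000000000000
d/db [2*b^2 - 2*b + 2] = 4*b - 2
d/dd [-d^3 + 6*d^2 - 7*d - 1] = -3*d^2 + 12*d - 7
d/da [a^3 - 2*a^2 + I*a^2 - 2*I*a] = 3*a^2 + 2*a*(-2 + I) - 2*I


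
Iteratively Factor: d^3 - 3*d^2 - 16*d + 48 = (d + 4)*(d^2 - 7*d + 12) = (d - 4)*(d + 4)*(d - 3)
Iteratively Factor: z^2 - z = (z)*(z - 1)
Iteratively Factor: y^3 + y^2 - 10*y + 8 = (y - 2)*(y^2 + 3*y - 4) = (y - 2)*(y - 1)*(y + 4)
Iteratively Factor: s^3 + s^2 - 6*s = (s - 2)*(s^2 + 3*s) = s*(s - 2)*(s + 3)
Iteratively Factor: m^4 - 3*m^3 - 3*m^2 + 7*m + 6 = (m + 1)*(m^3 - 4*m^2 + m + 6) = (m - 2)*(m + 1)*(m^2 - 2*m - 3) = (m - 3)*(m - 2)*(m + 1)*(m + 1)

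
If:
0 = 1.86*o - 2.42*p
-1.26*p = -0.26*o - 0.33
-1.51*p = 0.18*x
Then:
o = 0.47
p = 0.36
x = -3.00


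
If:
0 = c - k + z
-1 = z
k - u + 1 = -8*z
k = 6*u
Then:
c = 47/5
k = 42/5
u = 7/5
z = -1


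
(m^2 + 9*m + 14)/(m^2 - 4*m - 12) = (m + 7)/(m - 6)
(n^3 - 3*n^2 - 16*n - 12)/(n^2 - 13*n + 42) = (n^2 + 3*n + 2)/(n - 7)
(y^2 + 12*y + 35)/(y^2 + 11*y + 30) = (y + 7)/(y + 6)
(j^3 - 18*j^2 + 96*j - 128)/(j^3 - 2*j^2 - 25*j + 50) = (j^2 - 16*j + 64)/(j^2 - 25)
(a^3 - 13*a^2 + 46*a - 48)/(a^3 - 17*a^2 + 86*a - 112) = (a - 3)/(a - 7)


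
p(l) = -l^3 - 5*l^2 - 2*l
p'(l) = -3*l^2 - 10*l - 2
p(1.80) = -25.63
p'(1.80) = -29.72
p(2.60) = -56.58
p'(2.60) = -48.28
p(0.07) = -0.16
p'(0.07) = -2.71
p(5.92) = -394.55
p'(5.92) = -166.34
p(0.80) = -5.31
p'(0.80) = -11.92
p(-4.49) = -1.30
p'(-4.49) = -17.58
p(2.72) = -62.56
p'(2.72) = -51.40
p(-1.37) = -4.07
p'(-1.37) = 6.07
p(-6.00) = 48.00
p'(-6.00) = -50.00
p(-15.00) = 2280.00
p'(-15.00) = -527.00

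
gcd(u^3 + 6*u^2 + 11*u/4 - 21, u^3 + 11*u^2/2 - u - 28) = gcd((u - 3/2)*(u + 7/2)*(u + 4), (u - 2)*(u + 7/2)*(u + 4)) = u^2 + 15*u/2 + 14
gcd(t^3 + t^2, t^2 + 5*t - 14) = 1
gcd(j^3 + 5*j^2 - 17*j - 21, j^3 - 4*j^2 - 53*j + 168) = j^2 + 4*j - 21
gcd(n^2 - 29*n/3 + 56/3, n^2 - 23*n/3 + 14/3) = n - 7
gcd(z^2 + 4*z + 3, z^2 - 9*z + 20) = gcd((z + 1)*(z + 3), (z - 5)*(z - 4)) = 1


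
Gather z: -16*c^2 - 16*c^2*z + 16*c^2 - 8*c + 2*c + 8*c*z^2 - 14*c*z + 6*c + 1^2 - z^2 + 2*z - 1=z^2*(8*c - 1) + z*(-16*c^2 - 14*c + 2)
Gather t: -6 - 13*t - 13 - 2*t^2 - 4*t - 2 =-2*t^2 - 17*t - 21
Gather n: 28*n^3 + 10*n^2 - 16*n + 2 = 28*n^3 + 10*n^2 - 16*n + 2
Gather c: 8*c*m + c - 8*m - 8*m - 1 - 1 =c*(8*m + 1) - 16*m - 2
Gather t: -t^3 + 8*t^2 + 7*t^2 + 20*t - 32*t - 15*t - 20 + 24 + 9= -t^3 + 15*t^2 - 27*t + 13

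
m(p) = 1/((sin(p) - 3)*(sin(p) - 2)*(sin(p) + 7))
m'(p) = -cos(p)/((sin(p) - 3)*(sin(p) - 2)*(sin(p) + 7)^2) - cos(p)/((sin(p) - 3)*(sin(p) - 2)^2*(sin(p) + 7)) - cos(p)/((sin(p) - 3)^2*(sin(p) - 2)*(sin(p) + 7)) = (-3*sin(p)^2 - 4*sin(p) + 29)*cos(p)/((sin(p) - 3)^2*(sin(p) - 2)^2*(sin(p) + 7)^2)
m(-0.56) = 0.02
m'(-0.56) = 0.01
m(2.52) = 0.04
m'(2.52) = -0.03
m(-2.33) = 0.02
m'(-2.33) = -0.01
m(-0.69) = 0.02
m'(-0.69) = 0.01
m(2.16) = 0.05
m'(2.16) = -0.03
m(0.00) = 0.02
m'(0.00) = 0.02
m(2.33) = 0.04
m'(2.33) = -0.03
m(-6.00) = 0.03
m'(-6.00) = 0.02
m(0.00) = 0.02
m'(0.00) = 0.02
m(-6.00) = 0.03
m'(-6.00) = 0.02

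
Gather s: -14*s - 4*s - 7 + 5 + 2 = -18*s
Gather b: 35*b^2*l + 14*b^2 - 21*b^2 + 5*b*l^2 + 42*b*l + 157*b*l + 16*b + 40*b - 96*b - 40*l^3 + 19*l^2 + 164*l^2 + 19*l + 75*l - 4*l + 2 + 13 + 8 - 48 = b^2*(35*l - 7) + b*(5*l^2 + 199*l - 40) - 40*l^3 + 183*l^2 + 90*l - 25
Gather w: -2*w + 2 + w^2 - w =w^2 - 3*w + 2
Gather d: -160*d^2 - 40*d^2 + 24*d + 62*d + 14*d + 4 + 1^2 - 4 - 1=-200*d^2 + 100*d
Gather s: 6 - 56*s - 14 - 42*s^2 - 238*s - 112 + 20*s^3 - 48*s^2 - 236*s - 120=20*s^3 - 90*s^2 - 530*s - 240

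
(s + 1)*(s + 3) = s^2 + 4*s + 3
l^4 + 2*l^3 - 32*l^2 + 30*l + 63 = (l - 3)^2*(l + 1)*(l + 7)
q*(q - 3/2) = q^2 - 3*q/2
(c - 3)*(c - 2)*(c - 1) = c^3 - 6*c^2 + 11*c - 6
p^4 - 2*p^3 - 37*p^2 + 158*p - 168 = (p - 4)*(p - 3)*(p - 2)*(p + 7)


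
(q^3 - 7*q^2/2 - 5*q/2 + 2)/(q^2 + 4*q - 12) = (2*q^3 - 7*q^2 - 5*q + 4)/(2*(q^2 + 4*q - 12))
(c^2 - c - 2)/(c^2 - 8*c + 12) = (c + 1)/(c - 6)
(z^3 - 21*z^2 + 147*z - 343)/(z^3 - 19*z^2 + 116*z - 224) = (z^2 - 14*z + 49)/(z^2 - 12*z + 32)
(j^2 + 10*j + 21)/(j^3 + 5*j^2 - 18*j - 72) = (j + 7)/(j^2 + 2*j - 24)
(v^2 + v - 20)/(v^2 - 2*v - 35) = (v - 4)/(v - 7)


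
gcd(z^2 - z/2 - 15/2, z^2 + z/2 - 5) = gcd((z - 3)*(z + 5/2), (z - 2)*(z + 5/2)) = z + 5/2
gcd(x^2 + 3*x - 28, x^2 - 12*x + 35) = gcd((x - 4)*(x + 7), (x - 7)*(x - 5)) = 1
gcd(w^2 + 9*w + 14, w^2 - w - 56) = w + 7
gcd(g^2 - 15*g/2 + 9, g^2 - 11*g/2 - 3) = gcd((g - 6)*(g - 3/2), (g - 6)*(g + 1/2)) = g - 6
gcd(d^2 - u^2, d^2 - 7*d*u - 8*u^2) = d + u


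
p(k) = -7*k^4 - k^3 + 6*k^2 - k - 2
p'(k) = -28*k^3 - 3*k^2 + 12*k - 1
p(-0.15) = -1.72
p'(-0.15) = -2.77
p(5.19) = -5064.25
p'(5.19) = -3933.88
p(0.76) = -2.07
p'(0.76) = -5.90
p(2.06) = -113.40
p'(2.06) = -233.78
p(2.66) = -331.48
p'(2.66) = -517.30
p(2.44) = -231.36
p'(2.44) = -396.33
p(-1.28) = -7.58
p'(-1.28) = 37.45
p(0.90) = -3.36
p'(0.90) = -13.04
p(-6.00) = -8636.00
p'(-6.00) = 5867.00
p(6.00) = -9080.00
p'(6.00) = -6085.00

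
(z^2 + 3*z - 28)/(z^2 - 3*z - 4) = (z + 7)/(z + 1)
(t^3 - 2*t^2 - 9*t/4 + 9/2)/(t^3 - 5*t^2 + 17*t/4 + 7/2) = (4*t^2 - 9)/(4*t^2 - 12*t - 7)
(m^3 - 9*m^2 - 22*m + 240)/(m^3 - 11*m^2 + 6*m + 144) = (m + 5)/(m + 3)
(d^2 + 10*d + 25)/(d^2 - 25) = (d + 5)/(d - 5)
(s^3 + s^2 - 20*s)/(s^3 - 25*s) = (s - 4)/(s - 5)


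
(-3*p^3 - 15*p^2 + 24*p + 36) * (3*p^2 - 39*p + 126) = -9*p^5 + 72*p^4 + 279*p^3 - 2718*p^2 + 1620*p + 4536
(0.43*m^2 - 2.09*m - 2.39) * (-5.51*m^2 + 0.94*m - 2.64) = -2.3693*m^4 + 11.9201*m^3 + 10.0691*m^2 + 3.271*m + 6.3096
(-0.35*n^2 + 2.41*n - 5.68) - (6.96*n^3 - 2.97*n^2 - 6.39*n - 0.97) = -6.96*n^3 + 2.62*n^2 + 8.8*n - 4.71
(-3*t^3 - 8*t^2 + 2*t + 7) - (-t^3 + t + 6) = -2*t^3 - 8*t^2 + t + 1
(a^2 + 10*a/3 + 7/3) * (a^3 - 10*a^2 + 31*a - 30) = a^5 - 20*a^4/3 + 50*a^2 - 83*a/3 - 70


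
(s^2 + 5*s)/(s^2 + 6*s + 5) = s/(s + 1)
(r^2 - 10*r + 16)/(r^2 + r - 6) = (r - 8)/(r + 3)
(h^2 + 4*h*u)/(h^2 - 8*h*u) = (h + 4*u)/(h - 8*u)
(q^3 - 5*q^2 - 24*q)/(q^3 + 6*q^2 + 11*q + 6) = q*(q - 8)/(q^2 + 3*q + 2)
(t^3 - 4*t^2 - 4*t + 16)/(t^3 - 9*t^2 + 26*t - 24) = (t + 2)/(t - 3)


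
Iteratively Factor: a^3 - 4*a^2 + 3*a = (a - 3)*(a^2 - a) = a*(a - 3)*(a - 1)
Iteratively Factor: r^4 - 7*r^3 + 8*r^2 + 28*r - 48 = (r - 3)*(r^3 - 4*r^2 - 4*r + 16) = (r - 3)*(r - 2)*(r^2 - 2*r - 8) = (r - 4)*(r - 3)*(r - 2)*(r + 2)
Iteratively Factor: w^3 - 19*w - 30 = (w + 3)*(w^2 - 3*w - 10) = (w - 5)*(w + 3)*(w + 2)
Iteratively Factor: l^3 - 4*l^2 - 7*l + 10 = (l + 2)*(l^2 - 6*l + 5) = (l - 1)*(l + 2)*(l - 5)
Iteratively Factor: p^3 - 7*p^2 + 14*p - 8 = (p - 4)*(p^2 - 3*p + 2) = (p - 4)*(p - 2)*(p - 1)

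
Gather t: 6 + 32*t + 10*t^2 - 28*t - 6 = 10*t^2 + 4*t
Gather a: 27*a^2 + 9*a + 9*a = 27*a^2 + 18*a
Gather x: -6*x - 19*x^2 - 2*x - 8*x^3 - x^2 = -8*x^3 - 20*x^2 - 8*x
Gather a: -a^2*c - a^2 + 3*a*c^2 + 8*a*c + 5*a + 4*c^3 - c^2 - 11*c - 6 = a^2*(-c - 1) + a*(3*c^2 + 8*c + 5) + 4*c^3 - c^2 - 11*c - 6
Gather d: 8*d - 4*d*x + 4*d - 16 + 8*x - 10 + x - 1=d*(12 - 4*x) + 9*x - 27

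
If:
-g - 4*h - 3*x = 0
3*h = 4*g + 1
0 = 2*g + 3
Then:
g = -3/2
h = -5/3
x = 49/18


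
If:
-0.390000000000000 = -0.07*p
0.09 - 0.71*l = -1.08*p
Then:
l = 8.60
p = 5.57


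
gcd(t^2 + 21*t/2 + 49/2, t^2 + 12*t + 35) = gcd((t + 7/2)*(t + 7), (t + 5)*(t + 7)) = t + 7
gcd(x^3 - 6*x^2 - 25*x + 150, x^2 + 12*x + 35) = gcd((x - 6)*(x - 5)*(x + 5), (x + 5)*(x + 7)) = x + 5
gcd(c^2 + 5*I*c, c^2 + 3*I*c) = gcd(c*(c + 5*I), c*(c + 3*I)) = c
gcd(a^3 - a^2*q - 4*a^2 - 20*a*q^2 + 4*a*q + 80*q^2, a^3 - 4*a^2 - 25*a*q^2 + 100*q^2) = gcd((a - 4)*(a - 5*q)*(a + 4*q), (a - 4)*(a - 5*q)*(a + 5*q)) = -a^2 + 5*a*q + 4*a - 20*q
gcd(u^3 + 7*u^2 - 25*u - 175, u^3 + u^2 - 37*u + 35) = u^2 + 2*u - 35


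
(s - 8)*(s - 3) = s^2 - 11*s + 24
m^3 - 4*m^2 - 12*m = m*(m - 6)*(m + 2)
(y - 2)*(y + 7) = y^2 + 5*y - 14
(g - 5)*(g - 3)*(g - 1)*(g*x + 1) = g^4*x - 9*g^3*x + g^3 + 23*g^2*x - 9*g^2 - 15*g*x + 23*g - 15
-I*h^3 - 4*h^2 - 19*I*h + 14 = (h - 7*I)*(h + 2*I)*(-I*h + 1)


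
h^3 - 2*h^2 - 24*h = h*(h - 6)*(h + 4)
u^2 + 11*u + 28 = (u + 4)*(u + 7)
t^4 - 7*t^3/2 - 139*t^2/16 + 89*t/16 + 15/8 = (t - 5)*(t - 3/4)*(t + 1/4)*(t + 2)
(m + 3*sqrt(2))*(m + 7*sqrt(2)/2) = m^2 + 13*sqrt(2)*m/2 + 21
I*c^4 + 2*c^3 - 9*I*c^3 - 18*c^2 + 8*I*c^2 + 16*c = c*(c - 8)*(c - 2*I)*(I*c - I)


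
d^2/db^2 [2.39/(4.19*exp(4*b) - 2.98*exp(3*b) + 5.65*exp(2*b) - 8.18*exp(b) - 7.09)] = ((-160.2256*exp(3*b) + 64.0998*exp(2*b) - 54.014*exp(b) + 19.5502)*(-4.19*exp(4*b) + 2.98*exp(3*b) - 5.65*exp(2*b) + 8.18*exp(b) + 7.09) - 2.39*(16.76*exp(3*b) - 8.94*exp(2*b) + 11.3*exp(b) - 8.18)*(33.52*exp(3*b) - 17.88*exp(2*b) + 22.6*exp(b) - 16.36)*exp(b))*exp(b)/(-4.19*exp(4*b) + 2.98*exp(3*b) - 5.65*exp(2*b) + 8.18*exp(b) + 7.09)^3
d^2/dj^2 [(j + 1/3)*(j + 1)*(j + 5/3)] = 6*j + 6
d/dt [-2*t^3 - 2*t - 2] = -6*t^2 - 2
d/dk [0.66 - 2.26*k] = -2.26000000000000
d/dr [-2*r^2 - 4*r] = -4*r - 4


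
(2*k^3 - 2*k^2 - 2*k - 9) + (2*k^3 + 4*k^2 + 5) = 4*k^3 + 2*k^2 - 2*k - 4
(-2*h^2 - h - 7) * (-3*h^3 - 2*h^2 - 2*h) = 6*h^5 + 7*h^4 + 27*h^3 + 16*h^2 + 14*h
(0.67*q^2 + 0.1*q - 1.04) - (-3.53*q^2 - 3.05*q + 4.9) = 4.2*q^2 + 3.15*q - 5.94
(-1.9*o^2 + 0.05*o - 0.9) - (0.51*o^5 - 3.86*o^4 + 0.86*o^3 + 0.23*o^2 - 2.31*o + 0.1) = -0.51*o^5 + 3.86*o^4 - 0.86*o^3 - 2.13*o^2 + 2.36*o - 1.0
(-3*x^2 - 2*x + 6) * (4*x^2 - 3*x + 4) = -12*x^4 + x^3 + 18*x^2 - 26*x + 24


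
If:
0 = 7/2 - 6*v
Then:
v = 7/12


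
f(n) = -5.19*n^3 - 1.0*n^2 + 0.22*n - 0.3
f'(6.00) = -572.30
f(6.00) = -1156.02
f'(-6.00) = -548.30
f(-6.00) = 1083.42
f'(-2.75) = -112.03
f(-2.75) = 99.47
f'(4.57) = -334.10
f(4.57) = -515.53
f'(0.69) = -8.57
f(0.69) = -2.33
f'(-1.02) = -13.94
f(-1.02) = 3.94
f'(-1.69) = -40.87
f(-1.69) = 21.52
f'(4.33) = -300.36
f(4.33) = -439.43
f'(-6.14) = -574.48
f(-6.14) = 1162.01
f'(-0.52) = -2.95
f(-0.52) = 0.04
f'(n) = -15.57*n^2 - 2.0*n + 0.22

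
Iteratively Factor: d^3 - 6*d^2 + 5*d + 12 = (d + 1)*(d^2 - 7*d + 12) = (d - 4)*(d + 1)*(d - 3)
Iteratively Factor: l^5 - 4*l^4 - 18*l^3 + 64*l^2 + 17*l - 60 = (l - 3)*(l^4 - l^3 - 21*l^2 + l + 20) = (l - 3)*(l + 1)*(l^3 - 2*l^2 - 19*l + 20) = (l - 5)*(l - 3)*(l + 1)*(l^2 + 3*l - 4) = (l - 5)*(l - 3)*(l - 1)*(l + 1)*(l + 4)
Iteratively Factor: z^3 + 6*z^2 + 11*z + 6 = (z + 2)*(z^2 + 4*z + 3) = (z + 2)*(z + 3)*(z + 1)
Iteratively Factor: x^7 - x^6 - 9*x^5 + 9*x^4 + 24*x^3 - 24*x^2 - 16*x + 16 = (x - 1)*(x^6 - 9*x^4 + 24*x^2 - 16) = (x - 2)*(x - 1)*(x^5 + 2*x^4 - 5*x^3 - 10*x^2 + 4*x + 8) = (x - 2)*(x - 1)*(x + 1)*(x^4 + x^3 - 6*x^2 - 4*x + 8) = (x - 2)*(x - 1)*(x + 1)*(x + 2)*(x^3 - x^2 - 4*x + 4) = (x - 2)*(x - 1)*(x + 1)*(x + 2)^2*(x^2 - 3*x + 2) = (x - 2)*(x - 1)^2*(x + 1)*(x + 2)^2*(x - 2)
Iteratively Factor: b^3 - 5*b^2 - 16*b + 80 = (b - 4)*(b^2 - b - 20) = (b - 5)*(b - 4)*(b + 4)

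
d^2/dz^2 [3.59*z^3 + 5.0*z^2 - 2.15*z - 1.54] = 21.54*z + 10.0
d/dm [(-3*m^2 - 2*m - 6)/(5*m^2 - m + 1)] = (13*m^2 + 54*m - 8)/(25*m^4 - 10*m^3 + 11*m^2 - 2*m + 1)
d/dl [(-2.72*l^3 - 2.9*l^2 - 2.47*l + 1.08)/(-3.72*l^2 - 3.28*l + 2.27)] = (10.1184*l^4 + 17.8432*l^3 - 18.1996*l^2 - 5.1308*l - 2.0645)/(13.8384*l^4 + 24.4032*l^3 - 6.1304*l^2 - 14.8912*l + 5.1529)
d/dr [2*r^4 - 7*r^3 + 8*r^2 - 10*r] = 8*r^3 - 21*r^2 + 16*r - 10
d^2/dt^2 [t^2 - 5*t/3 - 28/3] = 2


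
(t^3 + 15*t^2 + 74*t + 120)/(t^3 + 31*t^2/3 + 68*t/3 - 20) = 3*(t + 4)/(3*t - 2)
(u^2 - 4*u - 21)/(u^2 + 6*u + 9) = (u - 7)/(u + 3)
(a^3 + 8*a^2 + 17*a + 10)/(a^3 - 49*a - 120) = (a^2 + 3*a + 2)/(a^2 - 5*a - 24)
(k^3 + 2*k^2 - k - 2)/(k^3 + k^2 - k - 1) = (k + 2)/(k + 1)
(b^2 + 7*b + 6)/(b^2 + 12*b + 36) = (b + 1)/(b + 6)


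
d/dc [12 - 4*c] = -4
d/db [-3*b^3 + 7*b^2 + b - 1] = -9*b^2 + 14*b + 1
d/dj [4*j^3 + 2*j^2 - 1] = 4*j*(3*j + 1)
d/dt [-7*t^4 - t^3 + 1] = t^2*(-28*t - 3)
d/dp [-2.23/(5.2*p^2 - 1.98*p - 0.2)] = (23.192*p - 4.4154)/(-5.2*p^2 + 1.98*p + 0.2)^2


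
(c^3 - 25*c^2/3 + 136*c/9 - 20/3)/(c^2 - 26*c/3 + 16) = (9*c^2 - 21*c + 10)/(3*(3*c - 8))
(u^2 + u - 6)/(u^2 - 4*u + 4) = (u + 3)/(u - 2)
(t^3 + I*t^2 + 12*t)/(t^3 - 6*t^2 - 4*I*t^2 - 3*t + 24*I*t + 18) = t*(t + 4*I)/(t^2 - t*(6 + I) + 6*I)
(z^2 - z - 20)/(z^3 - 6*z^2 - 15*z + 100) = 1/(z - 5)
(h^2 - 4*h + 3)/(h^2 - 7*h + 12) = (h - 1)/(h - 4)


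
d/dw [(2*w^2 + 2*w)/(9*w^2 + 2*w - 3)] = 2*(-7*w^2 - 6*w - 3)/(81*w^4 + 36*w^3 - 50*w^2 - 12*w + 9)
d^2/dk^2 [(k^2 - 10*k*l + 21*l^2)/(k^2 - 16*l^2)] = 2*l*(-10*k^3 + 111*k^2*l - 480*k*l^2 + 592*l^3)/(k^6 - 48*k^4*l^2 + 768*k^2*l^4 - 4096*l^6)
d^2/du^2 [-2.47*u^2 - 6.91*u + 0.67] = -4.94000000000000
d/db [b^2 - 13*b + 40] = 2*b - 13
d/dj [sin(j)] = cos(j)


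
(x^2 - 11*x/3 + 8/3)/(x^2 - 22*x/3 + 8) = (3*x^2 - 11*x + 8)/(3*x^2 - 22*x + 24)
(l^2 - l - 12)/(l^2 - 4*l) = (l + 3)/l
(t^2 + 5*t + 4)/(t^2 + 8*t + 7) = (t + 4)/(t + 7)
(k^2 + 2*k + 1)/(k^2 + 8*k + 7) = (k + 1)/(k + 7)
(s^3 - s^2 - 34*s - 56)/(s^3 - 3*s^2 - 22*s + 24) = (s^2 - 5*s - 14)/(s^2 - 7*s + 6)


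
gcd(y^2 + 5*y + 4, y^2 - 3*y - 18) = 1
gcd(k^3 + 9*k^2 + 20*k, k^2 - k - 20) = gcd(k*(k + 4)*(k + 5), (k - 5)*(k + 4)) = k + 4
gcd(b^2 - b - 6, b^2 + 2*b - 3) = 1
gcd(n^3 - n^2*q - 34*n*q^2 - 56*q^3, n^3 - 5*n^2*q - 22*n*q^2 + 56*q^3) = -n^2 + 3*n*q + 28*q^2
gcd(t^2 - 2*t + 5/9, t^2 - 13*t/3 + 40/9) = t - 5/3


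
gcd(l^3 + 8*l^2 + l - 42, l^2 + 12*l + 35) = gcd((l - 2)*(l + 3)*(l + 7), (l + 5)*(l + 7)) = l + 7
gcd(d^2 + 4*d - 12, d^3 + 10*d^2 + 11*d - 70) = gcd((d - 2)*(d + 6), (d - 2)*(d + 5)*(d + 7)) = d - 2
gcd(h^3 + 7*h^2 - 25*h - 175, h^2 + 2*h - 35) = h^2 + 2*h - 35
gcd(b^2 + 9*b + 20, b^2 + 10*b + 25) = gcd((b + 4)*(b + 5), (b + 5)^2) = b + 5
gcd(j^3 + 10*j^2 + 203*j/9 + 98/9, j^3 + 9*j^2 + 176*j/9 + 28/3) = j^2 + 3*j + 14/9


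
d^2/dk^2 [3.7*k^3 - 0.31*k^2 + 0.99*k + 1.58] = 22.2*k - 0.62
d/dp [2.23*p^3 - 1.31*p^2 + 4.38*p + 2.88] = 6.69*p^2 - 2.62*p + 4.38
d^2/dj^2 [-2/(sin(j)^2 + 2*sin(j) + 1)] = 4*(2*sin(j) - 3)/(sin(j) + 1)^3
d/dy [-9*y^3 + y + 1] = 1 - 27*y^2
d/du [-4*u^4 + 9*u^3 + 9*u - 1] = -16*u^3 + 27*u^2 + 9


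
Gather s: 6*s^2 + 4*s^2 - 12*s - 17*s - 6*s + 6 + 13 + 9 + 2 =10*s^2 - 35*s + 30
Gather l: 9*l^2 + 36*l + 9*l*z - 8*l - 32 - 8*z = 9*l^2 + l*(9*z + 28) - 8*z - 32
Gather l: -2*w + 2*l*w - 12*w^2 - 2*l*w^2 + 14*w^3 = l*(-2*w^2 + 2*w) + 14*w^3 - 12*w^2 - 2*w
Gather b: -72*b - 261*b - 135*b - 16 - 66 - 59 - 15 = -468*b - 156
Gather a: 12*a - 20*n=12*a - 20*n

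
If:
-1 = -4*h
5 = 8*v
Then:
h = 1/4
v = 5/8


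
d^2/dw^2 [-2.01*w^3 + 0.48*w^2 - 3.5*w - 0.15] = 0.96 - 12.06*w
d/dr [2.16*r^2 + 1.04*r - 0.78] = 4.32*r + 1.04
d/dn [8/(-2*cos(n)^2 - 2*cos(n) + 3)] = -(16*sin(n) + 16*sin(2*n))/(2*cos(n) + cos(2*n) - 2)^2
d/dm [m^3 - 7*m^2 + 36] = m*(3*m - 14)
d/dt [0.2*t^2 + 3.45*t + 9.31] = 0.4*t + 3.45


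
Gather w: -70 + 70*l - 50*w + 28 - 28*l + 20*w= 42*l - 30*w - 42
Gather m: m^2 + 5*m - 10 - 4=m^2 + 5*m - 14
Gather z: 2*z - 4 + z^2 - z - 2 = z^2 + z - 6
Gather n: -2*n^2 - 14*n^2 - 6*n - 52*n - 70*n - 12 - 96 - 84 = -16*n^2 - 128*n - 192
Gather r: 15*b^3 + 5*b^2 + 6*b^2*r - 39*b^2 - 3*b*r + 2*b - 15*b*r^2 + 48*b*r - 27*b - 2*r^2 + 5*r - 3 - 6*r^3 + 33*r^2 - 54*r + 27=15*b^3 - 34*b^2 - 25*b - 6*r^3 + r^2*(31 - 15*b) + r*(6*b^2 + 45*b - 49) + 24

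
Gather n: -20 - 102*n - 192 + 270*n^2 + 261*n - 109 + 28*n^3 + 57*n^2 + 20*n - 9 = 28*n^3 + 327*n^2 + 179*n - 330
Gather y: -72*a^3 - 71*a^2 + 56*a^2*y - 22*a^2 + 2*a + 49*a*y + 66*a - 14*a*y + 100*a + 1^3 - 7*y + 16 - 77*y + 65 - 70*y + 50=-72*a^3 - 93*a^2 + 168*a + y*(56*a^2 + 35*a - 154) + 132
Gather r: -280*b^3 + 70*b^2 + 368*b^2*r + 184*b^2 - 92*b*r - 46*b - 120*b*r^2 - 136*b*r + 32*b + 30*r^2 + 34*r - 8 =-280*b^3 + 254*b^2 - 14*b + r^2*(30 - 120*b) + r*(368*b^2 - 228*b + 34) - 8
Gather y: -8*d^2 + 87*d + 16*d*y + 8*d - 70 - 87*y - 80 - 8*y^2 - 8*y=-8*d^2 + 95*d - 8*y^2 + y*(16*d - 95) - 150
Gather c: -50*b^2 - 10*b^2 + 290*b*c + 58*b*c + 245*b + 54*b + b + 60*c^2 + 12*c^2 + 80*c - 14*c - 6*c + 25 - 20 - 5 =-60*b^2 + 300*b + 72*c^2 + c*(348*b + 60)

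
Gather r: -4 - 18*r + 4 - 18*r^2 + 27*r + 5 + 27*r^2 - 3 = 9*r^2 + 9*r + 2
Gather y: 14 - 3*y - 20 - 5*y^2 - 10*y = -5*y^2 - 13*y - 6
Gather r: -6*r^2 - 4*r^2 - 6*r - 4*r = -10*r^2 - 10*r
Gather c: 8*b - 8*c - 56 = 8*b - 8*c - 56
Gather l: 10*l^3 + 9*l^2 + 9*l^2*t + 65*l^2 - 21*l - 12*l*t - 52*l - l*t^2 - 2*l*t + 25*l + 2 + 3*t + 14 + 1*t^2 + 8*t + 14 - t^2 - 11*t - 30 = 10*l^3 + l^2*(9*t + 74) + l*(-t^2 - 14*t - 48)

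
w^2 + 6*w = w*(w + 6)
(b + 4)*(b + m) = b^2 + b*m + 4*b + 4*m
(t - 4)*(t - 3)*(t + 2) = t^3 - 5*t^2 - 2*t + 24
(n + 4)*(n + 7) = n^2 + 11*n + 28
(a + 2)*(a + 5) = a^2 + 7*a + 10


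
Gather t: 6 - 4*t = 6 - 4*t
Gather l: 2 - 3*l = 2 - 3*l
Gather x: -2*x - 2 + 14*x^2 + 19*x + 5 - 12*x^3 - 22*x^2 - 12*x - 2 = -12*x^3 - 8*x^2 + 5*x + 1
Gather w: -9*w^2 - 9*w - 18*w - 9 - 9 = -9*w^2 - 27*w - 18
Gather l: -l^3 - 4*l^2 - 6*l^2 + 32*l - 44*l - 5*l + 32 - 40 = -l^3 - 10*l^2 - 17*l - 8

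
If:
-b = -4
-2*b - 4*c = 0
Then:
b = 4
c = -2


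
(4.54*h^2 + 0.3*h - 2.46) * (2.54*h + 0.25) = 11.5316*h^3 + 1.897*h^2 - 6.1734*h - 0.615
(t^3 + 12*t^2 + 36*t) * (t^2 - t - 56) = t^5 + 11*t^4 - 32*t^3 - 708*t^2 - 2016*t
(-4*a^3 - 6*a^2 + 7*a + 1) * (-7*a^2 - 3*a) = 28*a^5 + 54*a^4 - 31*a^3 - 28*a^2 - 3*a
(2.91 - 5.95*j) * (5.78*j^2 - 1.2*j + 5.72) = -34.391*j^3 + 23.9598*j^2 - 37.526*j + 16.6452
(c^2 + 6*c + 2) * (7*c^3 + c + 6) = 7*c^5 + 42*c^4 + 15*c^3 + 12*c^2 + 38*c + 12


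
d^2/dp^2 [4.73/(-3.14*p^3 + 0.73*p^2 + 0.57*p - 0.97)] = ((89.1132*p - 6.9058)*(3.14*p^3 - 0.73*p^2 - 0.57*p + 0.97) - 4.73*(-18.84*p^2 + 2.92*p + 1.14)*(-9.42*p^2 + 1.46*p + 0.57))/(3.14*p^3 - 0.73*p^2 - 0.57*p + 0.97)^3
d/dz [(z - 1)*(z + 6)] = 2*z + 5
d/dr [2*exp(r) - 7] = 2*exp(r)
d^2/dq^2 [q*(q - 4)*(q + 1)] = 6*q - 6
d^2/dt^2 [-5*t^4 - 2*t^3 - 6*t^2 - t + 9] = -60*t^2 - 12*t - 12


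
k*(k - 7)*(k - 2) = k^3 - 9*k^2 + 14*k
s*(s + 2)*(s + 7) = s^3 + 9*s^2 + 14*s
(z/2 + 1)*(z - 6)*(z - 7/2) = z^3/2 - 15*z^2/4 + z + 21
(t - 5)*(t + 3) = t^2 - 2*t - 15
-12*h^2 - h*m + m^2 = (-4*h + m)*(3*h + m)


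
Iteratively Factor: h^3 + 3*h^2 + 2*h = (h + 2)*(h^2 + h) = h*(h + 2)*(h + 1)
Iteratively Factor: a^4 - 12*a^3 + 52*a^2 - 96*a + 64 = (a - 2)*(a^3 - 10*a^2 + 32*a - 32) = (a - 4)*(a - 2)*(a^2 - 6*a + 8) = (a - 4)*(a - 2)^2*(a - 4)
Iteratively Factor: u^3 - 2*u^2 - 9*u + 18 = (u + 3)*(u^2 - 5*u + 6) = (u - 3)*(u + 3)*(u - 2)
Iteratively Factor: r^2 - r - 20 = (r - 5)*(r + 4)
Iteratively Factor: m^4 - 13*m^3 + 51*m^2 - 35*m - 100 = (m - 4)*(m^3 - 9*m^2 + 15*m + 25) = (m - 5)*(m - 4)*(m^2 - 4*m - 5) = (m - 5)*(m - 4)*(m + 1)*(m - 5)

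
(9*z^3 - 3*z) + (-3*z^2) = 9*z^3 - 3*z^2 - 3*z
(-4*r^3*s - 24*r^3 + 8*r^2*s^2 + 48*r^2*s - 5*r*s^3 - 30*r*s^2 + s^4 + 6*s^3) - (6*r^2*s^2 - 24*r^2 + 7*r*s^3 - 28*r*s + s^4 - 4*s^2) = -4*r^3*s - 24*r^3 + 2*r^2*s^2 + 48*r^2*s + 24*r^2 - 12*r*s^3 - 30*r*s^2 + 28*r*s + 6*s^3 + 4*s^2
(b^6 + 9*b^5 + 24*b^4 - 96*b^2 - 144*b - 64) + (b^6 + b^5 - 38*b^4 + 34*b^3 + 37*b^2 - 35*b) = 2*b^6 + 10*b^5 - 14*b^4 + 34*b^3 - 59*b^2 - 179*b - 64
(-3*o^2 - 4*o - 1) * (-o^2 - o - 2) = 3*o^4 + 7*o^3 + 11*o^2 + 9*o + 2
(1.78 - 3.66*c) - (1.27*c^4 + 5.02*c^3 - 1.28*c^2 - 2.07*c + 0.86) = -1.27*c^4 - 5.02*c^3 + 1.28*c^2 - 1.59*c + 0.92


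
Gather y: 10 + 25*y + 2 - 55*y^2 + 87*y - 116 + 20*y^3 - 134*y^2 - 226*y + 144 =20*y^3 - 189*y^2 - 114*y + 40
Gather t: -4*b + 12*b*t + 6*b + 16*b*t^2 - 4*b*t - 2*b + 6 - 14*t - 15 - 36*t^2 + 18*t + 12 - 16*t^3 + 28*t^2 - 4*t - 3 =8*b*t - 16*t^3 + t^2*(16*b - 8)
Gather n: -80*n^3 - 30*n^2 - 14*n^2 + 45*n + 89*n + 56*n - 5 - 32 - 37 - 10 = -80*n^3 - 44*n^2 + 190*n - 84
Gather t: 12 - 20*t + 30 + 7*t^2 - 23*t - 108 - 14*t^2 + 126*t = -7*t^2 + 83*t - 66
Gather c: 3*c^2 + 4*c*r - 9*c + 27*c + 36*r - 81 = 3*c^2 + c*(4*r + 18) + 36*r - 81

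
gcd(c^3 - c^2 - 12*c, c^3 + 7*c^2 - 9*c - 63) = c + 3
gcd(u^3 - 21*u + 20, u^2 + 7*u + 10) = u + 5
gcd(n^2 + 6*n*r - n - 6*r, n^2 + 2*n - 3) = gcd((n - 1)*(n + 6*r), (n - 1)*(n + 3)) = n - 1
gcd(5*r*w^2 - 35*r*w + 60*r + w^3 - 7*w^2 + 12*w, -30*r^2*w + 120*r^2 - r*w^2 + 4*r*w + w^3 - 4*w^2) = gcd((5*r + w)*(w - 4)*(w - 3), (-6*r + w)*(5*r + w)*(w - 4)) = 5*r*w - 20*r + w^2 - 4*w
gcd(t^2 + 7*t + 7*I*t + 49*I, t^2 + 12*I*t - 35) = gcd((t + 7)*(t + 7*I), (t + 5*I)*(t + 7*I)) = t + 7*I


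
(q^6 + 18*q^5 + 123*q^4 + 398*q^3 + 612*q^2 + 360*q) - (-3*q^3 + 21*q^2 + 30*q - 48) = q^6 + 18*q^5 + 123*q^4 + 401*q^3 + 591*q^2 + 330*q + 48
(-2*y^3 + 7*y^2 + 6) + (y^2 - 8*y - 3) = -2*y^3 + 8*y^2 - 8*y + 3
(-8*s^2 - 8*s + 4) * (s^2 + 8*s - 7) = -8*s^4 - 72*s^3 - 4*s^2 + 88*s - 28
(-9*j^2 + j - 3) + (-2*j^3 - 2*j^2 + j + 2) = -2*j^3 - 11*j^2 + 2*j - 1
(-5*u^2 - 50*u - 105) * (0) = 0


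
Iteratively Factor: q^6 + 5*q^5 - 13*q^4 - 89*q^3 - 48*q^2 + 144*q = (q - 4)*(q^5 + 9*q^4 + 23*q^3 + 3*q^2 - 36*q) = (q - 4)*(q + 3)*(q^4 + 6*q^3 + 5*q^2 - 12*q) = (q - 4)*(q - 1)*(q + 3)*(q^3 + 7*q^2 + 12*q) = (q - 4)*(q - 1)*(q + 3)*(q + 4)*(q^2 + 3*q) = (q - 4)*(q - 1)*(q + 3)^2*(q + 4)*(q)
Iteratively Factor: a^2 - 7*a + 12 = (a - 3)*(a - 4)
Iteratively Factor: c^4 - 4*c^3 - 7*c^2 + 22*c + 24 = (c - 4)*(c^3 - 7*c - 6) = (c - 4)*(c - 3)*(c^2 + 3*c + 2) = (c - 4)*(c - 3)*(c + 2)*(c + 1)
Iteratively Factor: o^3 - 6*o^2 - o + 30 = (o + 2)*(o^2 - 8*o + 15) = (o - 5)*(o + 2)*(o - 3)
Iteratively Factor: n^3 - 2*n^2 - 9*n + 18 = (n - 3)*(n^2 + n - 6) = (n - 3)*(n - 2)*(n + 3)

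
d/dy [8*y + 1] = 8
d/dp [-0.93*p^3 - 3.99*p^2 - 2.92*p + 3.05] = -2.79*p^2 - 7.98*p - 2.92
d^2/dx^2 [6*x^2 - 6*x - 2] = 12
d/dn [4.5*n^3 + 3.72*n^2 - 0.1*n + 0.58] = 13.5*n^2 + 7.44*n - 0.1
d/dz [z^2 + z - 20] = 2*z + 1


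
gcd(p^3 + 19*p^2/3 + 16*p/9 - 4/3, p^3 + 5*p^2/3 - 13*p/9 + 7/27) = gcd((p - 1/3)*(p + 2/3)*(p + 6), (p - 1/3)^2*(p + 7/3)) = p - 1/3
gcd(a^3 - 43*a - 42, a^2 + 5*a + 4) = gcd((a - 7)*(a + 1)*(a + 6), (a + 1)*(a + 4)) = a + 1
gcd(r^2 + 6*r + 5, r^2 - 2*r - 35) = r + 5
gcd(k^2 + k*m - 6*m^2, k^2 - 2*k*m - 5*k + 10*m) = k - 2*m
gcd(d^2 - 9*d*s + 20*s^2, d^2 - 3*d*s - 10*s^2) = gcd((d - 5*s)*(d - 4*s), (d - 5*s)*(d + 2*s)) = -d + 5*s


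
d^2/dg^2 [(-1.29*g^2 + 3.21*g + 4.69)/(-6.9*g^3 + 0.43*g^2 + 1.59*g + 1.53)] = (122.8338*g^6 - 916.9686*g^5 - 2537.43084*g^4 + 339.918276*g^3 - 108.226932*g^2 - 303.642144*g + 4.11498)/(328.509*g^9 - 61.4169*g^8 - 223.27227*g^7 - 190.304227*g^6 + 78.686757*g^5 + 96.60384*g^4 + 38.160585*g^3 - 14.62374*g^2 - 11.166093*g - 3.581577)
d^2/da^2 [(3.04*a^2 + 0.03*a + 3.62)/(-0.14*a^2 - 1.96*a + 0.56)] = (-1.11022302462516e-16*a^4 + 1.667176*a^3 - 1.855728*a^2 - 5.97408*a - 30.353344)/(0.002744*a^6 + 0.115248*a^5 + 1.580544*a^4 + 6.607552*a^3 - 6.322176*a^2 + 1.843968*a - 0.175616)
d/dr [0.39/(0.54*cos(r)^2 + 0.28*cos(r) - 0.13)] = (0.4212*cos(r) + 0.1092)*sin(r)/(0.54*cos(r)^2 + 0.28*cos(r) - 0.13)^2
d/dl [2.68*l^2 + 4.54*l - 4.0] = 5.36*l + 4.54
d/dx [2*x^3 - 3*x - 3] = 6*x^2 - 3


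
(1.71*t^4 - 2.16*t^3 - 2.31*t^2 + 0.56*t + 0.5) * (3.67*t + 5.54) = 6.2757*t^5 + 1.5462*t^4 - 20.4441*t^3 - 10.7422*t^2 + 4.9374*t + 2.77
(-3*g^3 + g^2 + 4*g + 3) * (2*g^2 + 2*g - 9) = -6*g^5 - 4*g^4 + 37*g^3 + 5*g^2 - 30*g - 27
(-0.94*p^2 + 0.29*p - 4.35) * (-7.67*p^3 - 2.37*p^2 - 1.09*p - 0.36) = 7.2098*p^5 + 0.00349999999999984*p^4 + 33.7018*p^3 + 10.3318*p^2 + 4.6371*p + 1.566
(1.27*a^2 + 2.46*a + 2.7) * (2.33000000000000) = 2.9591*a^2 + 5.7318*a + 6.291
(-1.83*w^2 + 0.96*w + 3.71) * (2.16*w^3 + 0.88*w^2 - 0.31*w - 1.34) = -3.9528*w^5 + 0.4632*w^4 + 9.4257*w^3 + 5.4194*w^2 - 2.4365*w - 4.9714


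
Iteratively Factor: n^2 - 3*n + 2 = (n - 2)*(n - 1)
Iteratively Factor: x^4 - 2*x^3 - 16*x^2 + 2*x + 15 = (x + 1)*(x^3 - 3*x^2 - 13*x + 15) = (x - 5)*(x + 1)*(x^2 + 2*x - 3) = (x - 5)*(x - 1)*(x + 1)*(x + 3)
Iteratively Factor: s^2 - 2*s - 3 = (s - 3)*(s + 1)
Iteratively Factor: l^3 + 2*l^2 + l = (l)*(l^2 + 2*l + 1) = l*(l + 1)*(l + 1)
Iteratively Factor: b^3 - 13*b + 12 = (b - 1)*(b^2 + b - 12) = (b - 3)*(b - 1)*(b + 4)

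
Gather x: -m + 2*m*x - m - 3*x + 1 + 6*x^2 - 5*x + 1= -2*m + 6*x^2 + x*(2*m - 8) + 2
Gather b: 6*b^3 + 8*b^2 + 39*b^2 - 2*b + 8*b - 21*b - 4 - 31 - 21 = 6*b^3 + 47*b^2 - 15*b - 56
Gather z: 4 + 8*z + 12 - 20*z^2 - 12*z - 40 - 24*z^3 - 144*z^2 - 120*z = -24*z^3 - 164*z^2 - 124*z - 24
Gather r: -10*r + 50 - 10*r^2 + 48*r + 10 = -10*r^2 + 38*r + 60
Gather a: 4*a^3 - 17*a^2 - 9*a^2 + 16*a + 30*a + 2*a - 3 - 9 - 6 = 4*a^3 - 26*a^2 + 48*a - 18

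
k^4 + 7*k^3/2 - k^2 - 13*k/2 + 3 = (k - 1)*(k - 1/2)*(k + 2)*(k + 3)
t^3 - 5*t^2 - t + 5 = (t - 5)*(t - 1)*(t + 1)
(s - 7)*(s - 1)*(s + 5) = s^3 - 3*s^2 - 33*s + 35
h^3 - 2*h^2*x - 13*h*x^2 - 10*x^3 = (h - 5*x)*(h + x)*(h + 2*x)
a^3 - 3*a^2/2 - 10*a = a*(a - 4)*(a + 5/2)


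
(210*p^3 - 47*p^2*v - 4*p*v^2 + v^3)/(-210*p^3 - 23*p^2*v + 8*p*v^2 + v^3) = (-6*p + v)/(6*p + v)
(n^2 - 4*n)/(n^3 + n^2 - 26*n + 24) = n/(n^2 + 5*n - 6)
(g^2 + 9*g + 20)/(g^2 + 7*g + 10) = (g + 4)/(g + 2)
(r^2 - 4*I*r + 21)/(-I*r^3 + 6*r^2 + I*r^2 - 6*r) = (-r^2 + 4*I*r - 21)/(r*(I*r^2 - 6*r - I*r + 6))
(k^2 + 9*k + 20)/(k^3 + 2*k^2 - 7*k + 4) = (k + 5)/(k^2 - 2*k + 1)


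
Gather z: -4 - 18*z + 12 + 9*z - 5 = 3 - 9*z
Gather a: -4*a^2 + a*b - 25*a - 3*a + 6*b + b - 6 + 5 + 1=-4*a^2 + a*(b - 28) + 7*b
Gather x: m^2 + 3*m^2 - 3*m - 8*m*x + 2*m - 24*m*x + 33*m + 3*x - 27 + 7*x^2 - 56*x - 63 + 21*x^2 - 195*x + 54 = 4*m^2 + 32*m + 28*x^2 + x*(-32*m - 248) - 36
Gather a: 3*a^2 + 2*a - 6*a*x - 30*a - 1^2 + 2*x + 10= 3*a^2 + a*(-6*x - 28) + 2*x + 9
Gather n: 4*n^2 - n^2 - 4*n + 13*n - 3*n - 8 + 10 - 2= 3*n^2 + 6*n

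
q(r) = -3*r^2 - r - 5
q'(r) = -6*r - 1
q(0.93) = -8.52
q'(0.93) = -6.58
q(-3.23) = -33.07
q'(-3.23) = 18.38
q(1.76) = -16.05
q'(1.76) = -11.56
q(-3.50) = -38.25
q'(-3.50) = 20.00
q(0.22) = -5.37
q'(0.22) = -2.32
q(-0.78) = -6.05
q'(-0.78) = 3.68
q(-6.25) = -115.94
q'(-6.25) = 36.50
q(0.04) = -5.04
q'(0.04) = -1.24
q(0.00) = -5.00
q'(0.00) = -1.00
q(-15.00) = -665.00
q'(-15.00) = 89.00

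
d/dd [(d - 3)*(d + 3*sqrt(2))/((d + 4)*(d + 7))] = (-3*sqrt(2)*d^2 + 14*d^2 + 18*sqrt(2)*d + 56*d - 84 + 183*sqrt(2))/(d^4 + 22*d^3 + 177*d^2 + 616*d + 784)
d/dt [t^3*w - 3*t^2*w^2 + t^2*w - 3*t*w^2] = w*(3*t^2 - 6*t*w + 2*t - 3*w)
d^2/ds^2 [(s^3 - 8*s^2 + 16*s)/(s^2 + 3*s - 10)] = 2*(59*s^3 - 330*s^2 + 780*s - 320)/(s^6 + 9*s^5 - 3*s^4 - 153*s^3 + 30*s^2 + 900*s - 1000)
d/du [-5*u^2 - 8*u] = -10*u - 8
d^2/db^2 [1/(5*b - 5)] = 2/(5*(b - 1)^3)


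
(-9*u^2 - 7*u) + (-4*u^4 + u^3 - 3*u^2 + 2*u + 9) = -4*u^4 + u^3 - 12*u^2 - 5*u + 9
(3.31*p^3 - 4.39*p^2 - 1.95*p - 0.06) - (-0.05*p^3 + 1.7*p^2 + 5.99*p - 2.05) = 3.36*p^3 - 6.09*p^2 - 7.94*p + 1.99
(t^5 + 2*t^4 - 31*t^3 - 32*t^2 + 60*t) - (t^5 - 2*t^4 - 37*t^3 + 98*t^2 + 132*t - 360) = 4*t^4 + 6*t^3 - 130*t^2 - 72*t + 360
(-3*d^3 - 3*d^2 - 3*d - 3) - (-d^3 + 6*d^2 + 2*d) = -2*d^3 - 9*d^2 - 5*d - 3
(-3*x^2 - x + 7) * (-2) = 6*x^2 + 2*x - 14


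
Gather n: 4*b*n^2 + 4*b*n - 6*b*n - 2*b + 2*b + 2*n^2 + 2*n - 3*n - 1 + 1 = n^2*(4*b + 2) + n*(-2*b - 1)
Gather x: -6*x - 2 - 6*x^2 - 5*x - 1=-6*x^2 - 11*x - 3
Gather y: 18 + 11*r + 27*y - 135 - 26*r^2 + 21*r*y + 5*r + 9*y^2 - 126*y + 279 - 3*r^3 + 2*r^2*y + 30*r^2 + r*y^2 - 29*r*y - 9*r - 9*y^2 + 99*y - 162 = -3*r^3 + 4*r^2 + r*y^2 + 7*r + y*(2*r^2 - 8*r)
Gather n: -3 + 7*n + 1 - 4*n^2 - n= -4*n^2 + 6*n - 2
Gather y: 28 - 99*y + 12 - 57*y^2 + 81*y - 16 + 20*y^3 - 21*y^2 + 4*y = 20*y^3 - 78*y^2 - 14*y + 24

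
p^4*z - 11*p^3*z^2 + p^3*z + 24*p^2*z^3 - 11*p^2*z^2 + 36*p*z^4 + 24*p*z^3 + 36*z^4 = (p - 6*z)^2*(p + z)*(p*z + z)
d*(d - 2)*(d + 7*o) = d^3 + 7*d^2*o - 2*d^2 - 14*d*o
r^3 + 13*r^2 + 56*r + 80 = (r + 4)^2*(r + 5)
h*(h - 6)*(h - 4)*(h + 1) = h^4 - 9*h^3 + 14*h^2 + 24*h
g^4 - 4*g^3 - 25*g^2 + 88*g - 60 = (g - 6)*(g - 2)*(g - 1)*(g + 5)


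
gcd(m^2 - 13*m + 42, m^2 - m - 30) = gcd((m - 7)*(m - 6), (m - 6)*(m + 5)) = m - 6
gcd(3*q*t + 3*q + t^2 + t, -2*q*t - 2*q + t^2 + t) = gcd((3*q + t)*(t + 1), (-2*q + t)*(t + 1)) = t + 1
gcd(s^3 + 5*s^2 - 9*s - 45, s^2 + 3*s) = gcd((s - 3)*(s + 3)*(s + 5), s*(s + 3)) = s + 3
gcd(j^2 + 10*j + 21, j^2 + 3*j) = j + 3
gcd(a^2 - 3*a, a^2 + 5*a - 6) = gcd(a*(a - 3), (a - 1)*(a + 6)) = 1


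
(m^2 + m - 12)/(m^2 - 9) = (m + 4)/(m + 3)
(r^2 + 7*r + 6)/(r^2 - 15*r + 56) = (r^2 + 7*r + 6)/(r^2 - 15*r + 56)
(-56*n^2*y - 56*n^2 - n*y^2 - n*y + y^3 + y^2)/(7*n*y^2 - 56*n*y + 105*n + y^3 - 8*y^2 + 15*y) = (-8*n*y - 8*n + y^2 + y)/(y^2 - 8*y + 15)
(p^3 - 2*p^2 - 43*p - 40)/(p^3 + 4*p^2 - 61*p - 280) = (p + 1)/(p + 7)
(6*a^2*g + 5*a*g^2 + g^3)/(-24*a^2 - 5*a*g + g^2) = g*(-2*a - g)/(8*a - g)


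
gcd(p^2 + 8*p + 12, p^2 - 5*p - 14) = p + 2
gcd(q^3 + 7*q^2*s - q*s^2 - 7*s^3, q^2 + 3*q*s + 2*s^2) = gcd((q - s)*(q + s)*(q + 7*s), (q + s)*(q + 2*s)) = q + s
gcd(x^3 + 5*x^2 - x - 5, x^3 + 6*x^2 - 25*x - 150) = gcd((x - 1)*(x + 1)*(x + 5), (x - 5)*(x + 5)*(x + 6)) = x + 5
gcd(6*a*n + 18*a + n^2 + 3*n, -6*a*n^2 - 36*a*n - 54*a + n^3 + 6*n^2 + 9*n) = n + 3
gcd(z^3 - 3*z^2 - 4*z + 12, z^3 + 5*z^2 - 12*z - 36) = z^2 - z - 6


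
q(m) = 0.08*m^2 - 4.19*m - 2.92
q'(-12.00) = -6.11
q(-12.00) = 58.88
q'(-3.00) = -4.67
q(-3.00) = 10.37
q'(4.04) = -3.54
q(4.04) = -18.54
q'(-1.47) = -4.43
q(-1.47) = 3.41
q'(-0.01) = -4.19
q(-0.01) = -2.88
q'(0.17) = -4.16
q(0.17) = -3.63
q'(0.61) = -4.09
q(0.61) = -5.45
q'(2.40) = -3.81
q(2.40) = -12.52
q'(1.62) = -3.93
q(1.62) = -9.50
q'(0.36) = -4.13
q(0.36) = -4.42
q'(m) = 0.16*m - 4.19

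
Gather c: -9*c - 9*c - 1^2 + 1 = -18*c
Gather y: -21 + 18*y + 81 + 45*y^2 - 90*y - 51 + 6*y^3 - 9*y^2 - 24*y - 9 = 6*y^3 + 36*y^2 - 96*y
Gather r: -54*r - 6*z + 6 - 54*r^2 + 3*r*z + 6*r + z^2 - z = -54*r^2 + r*(3*z - 48) + z^2 - 7*z + 6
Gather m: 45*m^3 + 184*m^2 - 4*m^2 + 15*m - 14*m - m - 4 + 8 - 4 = 45*m^3 + 180*m^2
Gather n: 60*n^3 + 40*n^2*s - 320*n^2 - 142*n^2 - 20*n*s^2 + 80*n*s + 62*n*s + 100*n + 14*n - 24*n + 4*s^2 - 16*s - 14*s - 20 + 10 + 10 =60*n^3 + n^2*(40*s - 462) + n*(-20*s^2 + 142*s + 90) + 4*s^2 - 30*s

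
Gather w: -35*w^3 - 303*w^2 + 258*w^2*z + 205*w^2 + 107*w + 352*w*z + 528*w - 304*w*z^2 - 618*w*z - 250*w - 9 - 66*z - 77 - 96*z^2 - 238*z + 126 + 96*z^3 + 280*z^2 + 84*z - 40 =-35*w^3 + w^2*(258*z - 98) + w*(-304*z^2 - 266*z + 385) + 96*z^3 + 184*z^2 - 220*z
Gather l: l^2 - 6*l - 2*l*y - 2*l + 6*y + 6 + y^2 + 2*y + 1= l^2 + l*(-2*y - 8) + y^2 + 8*y + 7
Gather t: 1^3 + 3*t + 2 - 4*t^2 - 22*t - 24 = -4*t^2 - 19*t - 21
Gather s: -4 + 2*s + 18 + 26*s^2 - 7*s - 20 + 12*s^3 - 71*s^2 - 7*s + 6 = 12*s^3 - 45*s^2 - 12*s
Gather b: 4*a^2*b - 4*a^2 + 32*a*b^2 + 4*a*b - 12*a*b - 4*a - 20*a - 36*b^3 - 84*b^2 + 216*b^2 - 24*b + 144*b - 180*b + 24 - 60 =-4*a^2 - 24*a - 36*b^3 + b^2*(32*a + 132) + b*(4*a^2 - 8*a - 60) - 36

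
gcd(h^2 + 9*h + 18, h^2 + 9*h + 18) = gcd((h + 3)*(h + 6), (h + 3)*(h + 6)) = h^2 + 9*h + 18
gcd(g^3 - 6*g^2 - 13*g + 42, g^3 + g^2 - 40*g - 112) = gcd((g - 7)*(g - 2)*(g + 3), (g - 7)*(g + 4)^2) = g - 7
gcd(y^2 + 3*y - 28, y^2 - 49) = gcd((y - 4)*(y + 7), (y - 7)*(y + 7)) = y + 7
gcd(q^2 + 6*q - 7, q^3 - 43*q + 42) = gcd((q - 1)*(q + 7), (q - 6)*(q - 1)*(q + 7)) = q^2 + 6*q - 7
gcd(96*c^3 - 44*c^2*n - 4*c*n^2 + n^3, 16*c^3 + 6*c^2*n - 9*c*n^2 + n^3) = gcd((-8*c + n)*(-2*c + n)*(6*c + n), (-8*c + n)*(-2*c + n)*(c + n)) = 16*c^2 - 10*c*n + n^2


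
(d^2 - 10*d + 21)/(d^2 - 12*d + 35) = (d - 3)/(d - 5)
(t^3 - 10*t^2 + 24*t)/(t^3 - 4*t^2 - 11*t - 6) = t*(t - 4)/(t^2 + 2*t + 1)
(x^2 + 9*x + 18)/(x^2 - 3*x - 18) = (x + 6)/(x - 6)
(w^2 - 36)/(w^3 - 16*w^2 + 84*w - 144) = (w + 6)/(w^2 - 10*w + 24)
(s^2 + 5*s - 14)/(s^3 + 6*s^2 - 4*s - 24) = (s + 7)/(s^2 + 8*s + 12)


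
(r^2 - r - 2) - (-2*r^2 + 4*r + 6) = 3*r^2 - 5*r - 8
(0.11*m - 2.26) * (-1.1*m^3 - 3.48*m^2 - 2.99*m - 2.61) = -0.121*m^4 + 2.1032*m^3 + 7.5359*m^2 + 6.4703*m + 5.8986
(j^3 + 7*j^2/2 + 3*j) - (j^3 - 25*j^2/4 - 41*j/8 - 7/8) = 39*j^2/4 + 65*j/8 + 7/8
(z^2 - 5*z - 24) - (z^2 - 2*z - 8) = -3*z - 16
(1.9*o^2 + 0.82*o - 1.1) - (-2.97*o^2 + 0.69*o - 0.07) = 4.87*o^2 + 0.13*o - 1.03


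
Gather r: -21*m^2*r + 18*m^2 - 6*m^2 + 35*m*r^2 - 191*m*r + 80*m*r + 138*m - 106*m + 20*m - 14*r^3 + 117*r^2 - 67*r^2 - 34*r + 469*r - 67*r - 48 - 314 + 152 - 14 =12*m^2 + 52*m - 14*r^3 + r^2*(35*m + 50) + r*(-21*m^2 - 111*m + 368) - 224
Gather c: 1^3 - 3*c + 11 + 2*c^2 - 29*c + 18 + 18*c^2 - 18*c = 20*c^2 - 50*c + 30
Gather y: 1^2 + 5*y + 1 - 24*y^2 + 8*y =-24*y^2 + 13*y + 2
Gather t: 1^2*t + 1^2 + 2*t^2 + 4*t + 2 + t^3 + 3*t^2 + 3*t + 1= t^3 + 5*t^2 + 8*t + 4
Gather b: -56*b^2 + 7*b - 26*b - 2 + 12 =-56*b^2 - 19*b + 10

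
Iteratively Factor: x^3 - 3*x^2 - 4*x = (x + 1)*(x^2 - 4*x) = x*(x + 1)*(x - 4)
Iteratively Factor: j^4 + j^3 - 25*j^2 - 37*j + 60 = (j - 1)*(j^3 + 2*j^2 - 23*j - 60) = (j - 1)*(j + 4)*(j^2 - 2*j - 15) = (j - 5)*(j - 1)*(j + 4)*(j + 3)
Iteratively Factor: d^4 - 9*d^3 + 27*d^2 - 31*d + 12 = (d - 1)*(d^3 - 8*d^2 + 19*d - 12) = (d - 3)*(d - 1)*(d^2 - 5*d + 4) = (d - 4)*(d - 3)*(d - 1)*(d - 1)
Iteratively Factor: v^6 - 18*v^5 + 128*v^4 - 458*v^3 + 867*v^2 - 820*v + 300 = (v - 2)*(v^5 - 16*v^4 + 96*v^3 - 266*v^2 + 335*v - 150) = (v - 2)*(v - 1)*(v^4 - 15*v^3 + 81*v^2 - 185*v + 150) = (v - 2)^2*(v - 1)*(v^3 - 13*v^2 + 55*v - 75) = (v - 5)*(v - 2)^2*(v - 1)*(v^2 - 8*v + 15) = (v - 5)^2*(v - 2)^2*(v - 1)*(v - 3)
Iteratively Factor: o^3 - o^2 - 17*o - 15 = (o + 3)*(o^2 - 4*o - 5) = (o - 5)*(o + 3)*(o + 1)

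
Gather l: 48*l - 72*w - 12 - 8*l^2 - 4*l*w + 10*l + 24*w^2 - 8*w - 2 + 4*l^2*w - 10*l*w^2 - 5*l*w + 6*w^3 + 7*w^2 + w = l^2*(4*w - 8) + l*(-10*w^2 - 9*w + 58) + 6*w^3 + 31*w^2 - 79*w - 14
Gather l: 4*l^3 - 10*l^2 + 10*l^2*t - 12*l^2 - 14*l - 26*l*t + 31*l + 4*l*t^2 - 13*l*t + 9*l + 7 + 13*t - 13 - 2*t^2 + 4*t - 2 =4*l^3 + l^2*(10*t - 22) + l*(4*t^2 - 39*t + 26) - 2*t^2 + 17*t - 8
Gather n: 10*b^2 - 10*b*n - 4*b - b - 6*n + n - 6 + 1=10*b^2 - 5*b + n*(-10*b - 5) - 5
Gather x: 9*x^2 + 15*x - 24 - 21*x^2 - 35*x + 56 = -12*x^2 - 20*x + 32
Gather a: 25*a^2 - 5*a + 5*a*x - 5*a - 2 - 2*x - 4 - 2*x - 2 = 25*a^2 + a*(5*x - 10) - 4*x - 8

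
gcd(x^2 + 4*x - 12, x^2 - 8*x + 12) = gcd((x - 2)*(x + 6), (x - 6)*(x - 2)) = x - 2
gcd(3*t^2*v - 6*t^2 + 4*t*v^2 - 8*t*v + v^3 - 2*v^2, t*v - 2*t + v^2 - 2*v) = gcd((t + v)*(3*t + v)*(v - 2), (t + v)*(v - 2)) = t*v - 2*t + v^2 - 2*v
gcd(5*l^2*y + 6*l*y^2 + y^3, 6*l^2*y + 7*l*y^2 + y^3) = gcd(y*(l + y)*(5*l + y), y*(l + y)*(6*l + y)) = l*y + y^2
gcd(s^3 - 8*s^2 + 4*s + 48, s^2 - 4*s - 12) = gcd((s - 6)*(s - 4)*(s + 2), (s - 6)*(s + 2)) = s^2 - 4*s - 12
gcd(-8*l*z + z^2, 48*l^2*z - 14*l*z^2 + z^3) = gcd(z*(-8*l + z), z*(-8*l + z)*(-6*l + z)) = -8*l*z + z^2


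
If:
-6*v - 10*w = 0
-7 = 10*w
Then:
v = 7/6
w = -7/10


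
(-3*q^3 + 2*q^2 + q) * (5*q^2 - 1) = -15*q^5 + 10*q^4 + 8*q^3 - 2*q^2 - q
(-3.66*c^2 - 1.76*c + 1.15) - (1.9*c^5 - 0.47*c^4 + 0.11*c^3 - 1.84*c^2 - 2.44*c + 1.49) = -1.9*c^5 + 0.47*c^4 - 0.11*c^3 - 1.82*c^2 + 0.68*c - 0.34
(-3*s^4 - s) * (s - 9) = -3*s^5 + 27*s^4 - s^2 + 9*s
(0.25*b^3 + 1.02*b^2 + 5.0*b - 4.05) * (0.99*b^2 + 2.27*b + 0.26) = 0.2475*b^5 + 1.5773*b^4 + 7.3304*b^3 + 7.6057*b^2 - 7.8935*b - 1.053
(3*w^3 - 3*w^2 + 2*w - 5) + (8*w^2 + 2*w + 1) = 3*w^3 + 5*w^2 + 4*w - 4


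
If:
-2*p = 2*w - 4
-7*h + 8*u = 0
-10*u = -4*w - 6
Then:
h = 16*w/35 + 24/35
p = 2 - w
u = 2*w/5 + 3/5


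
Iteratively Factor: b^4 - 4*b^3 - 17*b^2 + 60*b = (b + 4)*(b^3 - 8*b^2 + 15*b) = (b - 3)*(b + 4)*(b^2 - 5*b) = (b - 5)*(b - 3)*(b + 4)*(b)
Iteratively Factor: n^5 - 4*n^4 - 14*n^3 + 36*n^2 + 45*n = (n - 5)*(n^4 + n^3 - 9*n^2 - 9*n) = (n - 5)*(n + 1)*(n^3 - 9*n) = n*(n - 5)*(n + 1)*(n^2 - 9) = n*(n - 5)*(n + 1)*(n + 3)*(n - 3)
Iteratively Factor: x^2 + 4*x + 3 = (x + 3)*(x + 1)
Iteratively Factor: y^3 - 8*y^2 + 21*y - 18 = (y - 3)*(y^2 - 5*y + 6) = (y - 3)*(y - 2)*(y - 3)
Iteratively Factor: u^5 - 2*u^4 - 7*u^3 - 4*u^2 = (u - 4)*(u^4 + 2*u^3 + u^2) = u*(u - 4)*(u^3 + 2*u^2 + u) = u^2*(u - 4)*(u^2 + 2*u + 1) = u^2*(u - 4)*(u + 1)*(u + 1)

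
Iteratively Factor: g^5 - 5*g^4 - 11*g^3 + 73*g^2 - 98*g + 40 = (g - 1)*(g^4 - 4*g^3 - 15*g^2 + 58*g - 40) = (g - 2)*(g - 1)*(g^3 - 2*g^2 - 19*g + 20) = (g - 5)*(g - 2)*(g - 1)*(g^2 + 3*g - 4) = (g - 5)*(g - 2)*(g - 1)*(g + 4)*(g - 1)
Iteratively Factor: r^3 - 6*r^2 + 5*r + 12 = (r + 1)*(r^2 - 7*r + 12) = (r - 3)*(r + 1)*(r - 4)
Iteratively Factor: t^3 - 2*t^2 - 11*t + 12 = (t - 1)*(t^2 - t - 12) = (t - 1)*(t + 3)*(t - 4)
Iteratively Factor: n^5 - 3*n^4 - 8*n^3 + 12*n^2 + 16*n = (n + 2)*(n^4 - 5*n^3 + 2*n^2 + 8*n) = (n + 1)*(n + 2)*(n^3 - 6*n^2 + 8*n) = (n - 2)*(n + 1)*(n + 2)*(n^2 - 4*n) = n*(n - 2)*(n + 1)*(n + 2)*(n - 4)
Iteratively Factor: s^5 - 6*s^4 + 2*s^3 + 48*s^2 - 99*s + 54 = (s - 3)*(s^4 - 3*s^3 - 7*s^2 + 27*s - 18) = (s - 3)^2*(s^3 - 7*s + 6) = (s - 3)^2*(s + 3)*(s^2 - 3*s + 2) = (s - 3)^2*(s - 2)*(s + 3)*(s - 1)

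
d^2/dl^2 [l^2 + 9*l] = 2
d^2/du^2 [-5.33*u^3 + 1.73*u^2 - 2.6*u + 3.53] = 3.46 - 31.98*u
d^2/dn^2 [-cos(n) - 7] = cos(n)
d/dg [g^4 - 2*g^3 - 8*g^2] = 2*g*(2*g^2 - 3*g - 8)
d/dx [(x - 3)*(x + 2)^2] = (x + 2)*(3*x - 4)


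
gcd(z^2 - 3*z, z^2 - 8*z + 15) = z - 3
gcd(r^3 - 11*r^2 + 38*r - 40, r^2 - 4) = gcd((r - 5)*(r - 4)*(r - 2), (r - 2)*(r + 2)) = r - 2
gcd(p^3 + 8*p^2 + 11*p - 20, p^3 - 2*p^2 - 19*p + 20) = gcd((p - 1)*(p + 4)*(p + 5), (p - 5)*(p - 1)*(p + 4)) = p^2 + 3*p - 4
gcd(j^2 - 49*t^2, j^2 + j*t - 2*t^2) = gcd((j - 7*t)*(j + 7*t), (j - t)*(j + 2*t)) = 1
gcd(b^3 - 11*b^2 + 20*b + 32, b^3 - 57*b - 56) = b^2 - 7*b - 8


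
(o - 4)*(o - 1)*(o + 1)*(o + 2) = o^4 - 2*o^3 - 9*o^2 + 2*o + 8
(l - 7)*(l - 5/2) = l^2 - 19*l/2 + 35/2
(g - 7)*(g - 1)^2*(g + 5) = g^4 - 4*g^3 - 30*g^2 + 68*g - 35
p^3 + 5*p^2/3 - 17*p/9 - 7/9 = (p - 1)*(p + 1/3)*(p + 7/3)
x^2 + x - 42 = (x - 6)*(x + 7)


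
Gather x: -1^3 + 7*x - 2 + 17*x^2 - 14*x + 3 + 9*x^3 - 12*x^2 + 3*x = 9*x^3 + 5*x^2 - 4*x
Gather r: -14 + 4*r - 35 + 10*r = 14*r - 49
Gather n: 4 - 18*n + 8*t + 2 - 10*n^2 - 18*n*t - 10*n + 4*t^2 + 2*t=-10*n^2 + n*(-18*t - 28) + 4*t^2 + 10*t + 6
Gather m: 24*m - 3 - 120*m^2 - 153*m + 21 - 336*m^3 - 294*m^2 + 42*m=-336*m^3 - 414*m^2 - 87*m + 18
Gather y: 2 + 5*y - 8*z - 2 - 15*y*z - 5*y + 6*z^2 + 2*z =-15*y*z + 6*z^2 - 6*z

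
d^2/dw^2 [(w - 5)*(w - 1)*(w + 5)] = 6*w - 2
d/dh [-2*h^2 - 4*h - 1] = -4*h - 4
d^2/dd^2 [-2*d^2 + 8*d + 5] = -4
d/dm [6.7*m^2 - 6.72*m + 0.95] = 13.4*m - 6.72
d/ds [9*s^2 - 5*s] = 18*s - 5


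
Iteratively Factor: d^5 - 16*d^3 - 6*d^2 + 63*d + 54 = (d + 2)*(d^4 - 2*d^3 - 12*d^2 + 18*d + 27) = (d + 2)*(d + 3)*(d^3 - 5*d^2 + 3*d + 9) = (d - 3)*(d + 2)*(d + 3)*(d^2 - 2*d - 3) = (d - 3)*(d + 1)*(d + 2)*(d + 3)*(d - 3)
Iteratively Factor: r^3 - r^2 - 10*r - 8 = (r + 2)*(r^2 - 3*r - 4) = (r - 4)*(r + 2)*(r + 1)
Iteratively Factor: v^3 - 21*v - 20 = (v + 4)*(v^2 - 4*v - 5) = (v + 1)*(v + 4)*(v - 5)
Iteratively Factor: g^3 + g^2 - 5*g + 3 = (g - 1)*(g^2 + 2*g - 3) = (g - 1)^2*(g + 3)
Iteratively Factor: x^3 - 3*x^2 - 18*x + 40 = (x + 4)*(x^2 - 7*x + 10) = (x - 5)*(x + 4)*(x - 2)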